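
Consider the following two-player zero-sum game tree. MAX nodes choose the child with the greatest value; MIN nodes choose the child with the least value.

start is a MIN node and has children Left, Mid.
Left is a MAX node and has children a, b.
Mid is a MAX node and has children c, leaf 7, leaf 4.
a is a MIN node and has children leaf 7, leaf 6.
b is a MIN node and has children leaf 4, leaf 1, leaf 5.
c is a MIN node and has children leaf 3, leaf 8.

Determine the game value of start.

6

a (MIN): min(7, 6) = 6
b (MIN): min(4, 1, 5) = 1
Left (MAX): max(6, 1) = 6
c (MIN): min(3, 8) = 3
Mid (MAX): max(3, 7, 4) = 7
start (MIN): min(6, 7) = 6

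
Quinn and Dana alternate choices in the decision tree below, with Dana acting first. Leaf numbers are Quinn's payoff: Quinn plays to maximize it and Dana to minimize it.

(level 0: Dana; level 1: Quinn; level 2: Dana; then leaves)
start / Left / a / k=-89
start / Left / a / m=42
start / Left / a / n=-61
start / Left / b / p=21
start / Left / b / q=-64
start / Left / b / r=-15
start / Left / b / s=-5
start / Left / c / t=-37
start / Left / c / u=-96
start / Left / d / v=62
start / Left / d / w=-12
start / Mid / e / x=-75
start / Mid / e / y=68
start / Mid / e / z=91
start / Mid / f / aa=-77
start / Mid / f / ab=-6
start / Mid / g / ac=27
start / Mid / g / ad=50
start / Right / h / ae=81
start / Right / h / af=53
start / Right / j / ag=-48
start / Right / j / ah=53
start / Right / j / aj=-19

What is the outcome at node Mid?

e (Dana): min(-75, 68, 91) = -75
f (Dana): min(-77, -6) = -77
g (Dana): min(27, 50) = 27
Mid (Quinn): max(-75, -77, 27) = 27

27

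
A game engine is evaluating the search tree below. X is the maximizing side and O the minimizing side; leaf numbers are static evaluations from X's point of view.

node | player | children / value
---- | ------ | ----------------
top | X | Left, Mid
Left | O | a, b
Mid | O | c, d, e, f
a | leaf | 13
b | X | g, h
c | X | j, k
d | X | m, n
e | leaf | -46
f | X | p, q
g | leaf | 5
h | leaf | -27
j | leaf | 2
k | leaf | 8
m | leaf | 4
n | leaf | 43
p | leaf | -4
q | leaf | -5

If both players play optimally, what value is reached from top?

b (X): max(5, -27) = 5
Left (O): min(13, 5) = 5
c (X): max(2, 8) = 8
d (X): max(4, 43) = 43
f (X): max(-4, -5) = -4
Mid (O): min(8, 43, -46, -4) = -46
top (X): max(5, -46) = 5

5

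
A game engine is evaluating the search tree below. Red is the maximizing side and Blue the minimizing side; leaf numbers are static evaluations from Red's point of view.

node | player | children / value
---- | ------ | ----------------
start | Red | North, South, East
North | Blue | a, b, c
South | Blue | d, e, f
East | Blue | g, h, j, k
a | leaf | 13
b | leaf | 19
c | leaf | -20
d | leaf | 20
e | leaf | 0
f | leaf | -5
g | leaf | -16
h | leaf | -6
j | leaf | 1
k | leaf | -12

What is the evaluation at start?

North (Blue): min(13, 19, -20) = -20
South (Blue): min(20, 0, -5) = -5
East (Blue): min(-16, -6, 1, -12) = -16
start (Red): max(-20, -5, -16) = -5

-5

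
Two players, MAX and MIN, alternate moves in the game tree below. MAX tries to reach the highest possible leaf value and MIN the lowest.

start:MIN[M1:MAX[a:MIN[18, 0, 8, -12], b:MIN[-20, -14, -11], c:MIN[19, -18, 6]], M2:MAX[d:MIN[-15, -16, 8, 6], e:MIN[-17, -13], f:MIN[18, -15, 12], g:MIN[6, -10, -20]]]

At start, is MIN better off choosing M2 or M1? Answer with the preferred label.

M2

d (MIN): min(-15, -16, 8, 6) = -16
e (MIN): min(-17, -13) = -17
f (MIN): min(18, -15, 12) = -15
g (MIN): min(6, -10, -20) = -20
M2 (MAX): max(-16, -17, -15, -20) = -15
a (MIN): min(18, 0, 8, -12) = -12
b (MIN): min(-20, -14, -11) = -20
c (MIN): min(19, -18, 6) = -18
M1 (MAX): max(-12, -20, -18) = -12
MIN prefers the lower value; M2=-15, M1=-12. M2 is better since -15 < -12.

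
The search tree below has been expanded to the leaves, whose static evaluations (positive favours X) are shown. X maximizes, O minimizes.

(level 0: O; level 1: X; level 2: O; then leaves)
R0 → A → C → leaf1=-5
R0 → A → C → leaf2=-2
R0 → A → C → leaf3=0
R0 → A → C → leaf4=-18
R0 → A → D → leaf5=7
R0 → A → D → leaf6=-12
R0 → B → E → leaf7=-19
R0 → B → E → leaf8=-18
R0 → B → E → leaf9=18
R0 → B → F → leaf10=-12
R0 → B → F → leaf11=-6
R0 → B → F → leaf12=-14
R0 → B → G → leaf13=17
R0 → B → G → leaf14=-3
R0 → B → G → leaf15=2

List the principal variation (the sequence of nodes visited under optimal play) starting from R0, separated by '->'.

C (O): min(-5, -2, 0, -18) = -18
D (O): min(7, -12) = -12
A (X): max(-18, -12) = -12
E (O): min(-19, -18, 18) = -19
F (O): min(-12, -6, -14) = -14
G (O): min(17, -3, 2) = -3
B (X): max(-19, -14, -3) = -3
R0 (O): min(-12, -3) = -12
At R0, O picks A (lowest: -12).
At A, X picks D (highest: -12).
At D, O picks leaf6 (lowest: -12).
Terminal value -12.

R0 -> A -> D -> leaf6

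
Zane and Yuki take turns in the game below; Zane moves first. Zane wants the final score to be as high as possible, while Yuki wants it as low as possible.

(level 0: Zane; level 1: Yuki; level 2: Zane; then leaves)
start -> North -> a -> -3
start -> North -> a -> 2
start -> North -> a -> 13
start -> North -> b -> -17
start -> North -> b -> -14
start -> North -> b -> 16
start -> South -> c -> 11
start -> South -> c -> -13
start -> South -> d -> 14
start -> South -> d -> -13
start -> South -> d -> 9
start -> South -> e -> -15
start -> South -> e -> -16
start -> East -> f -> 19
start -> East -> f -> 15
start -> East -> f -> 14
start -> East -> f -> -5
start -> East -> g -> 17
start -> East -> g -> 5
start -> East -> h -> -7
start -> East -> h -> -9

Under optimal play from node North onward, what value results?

13

a (Zane): max(-3, 2, 13) = 13
b (Zane): max(-17, -14, 16) = 16
North (Yuki): min(13, 16) = 13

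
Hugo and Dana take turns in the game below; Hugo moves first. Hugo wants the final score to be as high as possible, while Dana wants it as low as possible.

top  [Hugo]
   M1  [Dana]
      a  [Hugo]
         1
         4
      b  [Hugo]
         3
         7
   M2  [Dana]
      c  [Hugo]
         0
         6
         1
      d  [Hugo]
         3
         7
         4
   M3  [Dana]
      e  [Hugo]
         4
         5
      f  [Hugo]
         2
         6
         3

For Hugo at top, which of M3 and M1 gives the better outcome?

M3

e (Hugo): max(4, 5) = 5
f (Hugo): max(2, 6, 3) = 6
M3 (Dana): min(5, 6) = 5
a (Hugo): max(1, 4) = 4
b (Hugo): max(3, 7) = 7
M1 (Dana): min(4, 7) = 4
Hugo prefers the higher value; M3=5, M1=4. M3 is better since 5 > 4.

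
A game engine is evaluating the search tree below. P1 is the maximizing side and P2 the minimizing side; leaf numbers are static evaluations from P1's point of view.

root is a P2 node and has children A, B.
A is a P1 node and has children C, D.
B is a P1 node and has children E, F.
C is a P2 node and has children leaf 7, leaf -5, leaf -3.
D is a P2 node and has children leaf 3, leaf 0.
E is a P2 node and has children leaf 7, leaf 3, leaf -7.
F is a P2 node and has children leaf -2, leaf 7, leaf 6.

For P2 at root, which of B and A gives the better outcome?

B

E (P2): min(7, 3, -7) = -7
F (P2): min(-2, 7, 6) = -2
B (P1): max(-7, -2) = -2
C (P2): min(7, -5, -3) = -5
D (P2): min(3, 0) = 0
A (P1): max(-5, 0) = 0
P2 prefers the lower value; B=-2, A=0. B is better since -2 < 0.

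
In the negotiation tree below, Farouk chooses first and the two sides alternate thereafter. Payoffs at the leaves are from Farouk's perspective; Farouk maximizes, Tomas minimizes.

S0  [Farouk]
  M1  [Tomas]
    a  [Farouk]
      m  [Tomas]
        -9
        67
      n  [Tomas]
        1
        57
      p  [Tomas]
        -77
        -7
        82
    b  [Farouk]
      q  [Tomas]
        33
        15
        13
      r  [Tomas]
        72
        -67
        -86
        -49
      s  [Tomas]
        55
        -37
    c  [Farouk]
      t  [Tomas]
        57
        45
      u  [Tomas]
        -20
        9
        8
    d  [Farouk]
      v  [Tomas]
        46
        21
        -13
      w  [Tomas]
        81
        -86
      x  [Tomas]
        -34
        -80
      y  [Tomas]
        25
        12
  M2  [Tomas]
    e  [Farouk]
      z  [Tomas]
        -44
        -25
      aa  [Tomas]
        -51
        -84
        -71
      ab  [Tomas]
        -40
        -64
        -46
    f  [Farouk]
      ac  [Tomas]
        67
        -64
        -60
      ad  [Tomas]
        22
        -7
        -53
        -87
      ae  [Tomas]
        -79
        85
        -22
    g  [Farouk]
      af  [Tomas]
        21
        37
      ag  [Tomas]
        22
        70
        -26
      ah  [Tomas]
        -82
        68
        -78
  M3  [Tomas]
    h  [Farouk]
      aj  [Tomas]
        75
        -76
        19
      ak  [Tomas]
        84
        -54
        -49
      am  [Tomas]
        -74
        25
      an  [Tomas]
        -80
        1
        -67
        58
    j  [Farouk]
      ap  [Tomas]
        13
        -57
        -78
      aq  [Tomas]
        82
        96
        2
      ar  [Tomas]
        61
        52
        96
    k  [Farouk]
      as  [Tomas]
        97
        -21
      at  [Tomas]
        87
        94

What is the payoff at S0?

1

m (Tomas): min(-9, 67) = -9
n (Tomas): min(1, 57) = 1
p (Tomas): min(-77, -7, 82) = -77
a (Farouk): max(-9, 1, -77) = 1
q (Tomas): min(33, 15, 13) = 13
r (Tomas): min(72, -67, -86, -49) = -86
s (Tomas): min(55, -37) = -37
b (Farouk): max(13, -86, -37) = 13
t (Tomas): min(57, 45) = 45
u (Tomas): min(-20, 9, 8) = -20
c (Farouk): max(45, -20) = 45
v (Tomas): min(46, 21, -13) = -13
w (Tomas): min(81, -86) = -86
x (Tomas): min(-34, -80) = -80
y (Tomas): min(25, 12) = 12
d (Farouk): max(-13, -86, -80, 12) = 12
M1 (Tomas): min(1, 13, 45, 12) = 1
z (Tomas): min(-44, -25) = -44
aa (Tomas): min(-51, -84, -71) = -84
ab (Tomas): min(-40, -64, -46) = -64
e (Farouk): max(-44, -84, -64) = -44
ac (Tomas): min(67, -64, -60) = -64
ad (Tomas): min(22, -7, -53, -87) = -87
ae (Tomas): min(-79, 85, -22) = -79
f (Farouk): max(-64, -87, -79) = -64
af (Tomas): min(21, 37) = 21
ag (Tomas): min(22, 70, -26) = -26
ah (Tomas): min(-82, 68, -78) = -82
g (Farouk): max(21, -26, -82) = 21
M2 (Tomas): min(-44, -64, 21) = -64
aj (Tomas): min(75, -76, 19) = -76
ak (Tomas): min(84, -54, -49) = -54
am (Tomas): min(-74, 25) = -74
an (Tomas): min(-80, 1, -67, 58) = -80
h (Farouk): max(-76, -54, -74, -80) = -54
ap (Tomas): min(13, -57, -78) = -78
aq (Tomas): min(82, 96, 2) = 2
ar (Tomas): min(61, 52, 96) = 52
j (Farouk): max(-78, 2, 52) = 52
as (Tomas): min(97, -21) = -21
at (Tomas): min(87, 94) = 87
k (Farouk): max(-21, 87) = 87
M3 (Tomas): min(-54, 52, 87) = -54
S0 (Farouk): max(1, -64, -54) = 1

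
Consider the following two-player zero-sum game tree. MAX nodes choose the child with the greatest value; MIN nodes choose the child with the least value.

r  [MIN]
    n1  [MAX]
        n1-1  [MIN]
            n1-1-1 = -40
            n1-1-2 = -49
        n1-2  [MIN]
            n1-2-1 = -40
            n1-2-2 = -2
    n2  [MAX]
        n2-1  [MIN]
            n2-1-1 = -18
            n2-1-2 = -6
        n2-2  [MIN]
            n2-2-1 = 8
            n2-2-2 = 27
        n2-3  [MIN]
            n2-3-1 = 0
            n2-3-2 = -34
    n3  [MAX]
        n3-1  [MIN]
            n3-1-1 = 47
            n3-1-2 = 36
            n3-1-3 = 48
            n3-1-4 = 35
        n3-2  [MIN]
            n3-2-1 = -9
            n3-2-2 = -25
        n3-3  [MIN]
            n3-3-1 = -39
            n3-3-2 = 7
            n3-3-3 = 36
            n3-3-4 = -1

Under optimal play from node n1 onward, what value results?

-40

n1-1 (MIN): min(-40, -49) = -49
n1-2 (MIN): min(-40, -2) = -40
n1 (MAX): max(-49, -40) = -40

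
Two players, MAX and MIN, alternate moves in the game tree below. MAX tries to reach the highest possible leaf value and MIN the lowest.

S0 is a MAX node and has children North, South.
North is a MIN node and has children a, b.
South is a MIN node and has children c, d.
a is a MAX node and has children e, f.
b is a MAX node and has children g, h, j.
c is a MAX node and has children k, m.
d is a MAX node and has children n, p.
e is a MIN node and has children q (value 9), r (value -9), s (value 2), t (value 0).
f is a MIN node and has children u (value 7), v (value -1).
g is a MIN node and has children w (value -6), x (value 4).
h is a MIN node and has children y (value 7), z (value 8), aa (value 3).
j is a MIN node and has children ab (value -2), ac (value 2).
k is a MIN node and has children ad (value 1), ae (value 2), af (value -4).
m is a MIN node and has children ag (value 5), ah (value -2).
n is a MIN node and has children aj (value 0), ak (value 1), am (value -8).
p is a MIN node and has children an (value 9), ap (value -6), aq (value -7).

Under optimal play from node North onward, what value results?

e (MIN): min(9, -9, 2, 0) = -9
f (MIN): min(7, -1) = -1
a (MAX): max(-9, -1) = -1
g (MIN): min(-6, 4) = -6
h (MIN): min(7, 8, 3) = 3
j (MIN): min(-2, 2) = -2
b (MAX): max(-6, 3, -2) = 3
North (MIN): min(-1, 3) = -1

-1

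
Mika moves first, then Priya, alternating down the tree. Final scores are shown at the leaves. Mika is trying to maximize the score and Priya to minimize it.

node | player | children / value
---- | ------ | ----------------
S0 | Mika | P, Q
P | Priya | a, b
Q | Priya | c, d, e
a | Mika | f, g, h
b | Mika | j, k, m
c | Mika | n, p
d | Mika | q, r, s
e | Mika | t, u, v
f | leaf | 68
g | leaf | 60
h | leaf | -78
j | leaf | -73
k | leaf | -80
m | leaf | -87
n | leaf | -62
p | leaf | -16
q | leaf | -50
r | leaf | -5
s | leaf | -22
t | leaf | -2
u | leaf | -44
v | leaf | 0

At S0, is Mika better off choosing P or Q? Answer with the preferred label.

Q

a (Mika): max(68, 60, -78) = 68
b (Mika): max(-73, -80, -87) = -73
P (Priya): min(68, -73) = -73
c (Mika): max(-62, -16) = -16
d (Mika): max(-50, -5, -22) = -5
e (Mika): max(-2, -44, 0) = 0
Q (Priya): min(-16, -5, 0) = -16
Mika prefers the higher value; P=-73, Q=-16. Q is better since -16 > -73.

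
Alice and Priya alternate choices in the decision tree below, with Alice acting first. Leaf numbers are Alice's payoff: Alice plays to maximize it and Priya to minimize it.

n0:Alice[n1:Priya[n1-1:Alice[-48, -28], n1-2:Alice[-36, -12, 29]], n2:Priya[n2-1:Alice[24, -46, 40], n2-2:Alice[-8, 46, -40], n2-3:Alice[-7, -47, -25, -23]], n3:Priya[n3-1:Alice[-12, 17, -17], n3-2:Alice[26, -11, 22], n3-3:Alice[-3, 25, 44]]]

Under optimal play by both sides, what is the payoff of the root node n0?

n1-1 (Alice): max(-48, -28) = -28
n1-2 (Alice): max(-36, -12, 29) = 29
n1 (Priya): min(-28, 29) = -28
n2-1 (Alice): max(24, -46, 40) = 40
n2-2 (Alice): max(-8, 46, -40) = 46
n2-3 (Alice): max(-7, -47, -25, -23) = -7
n2 (Priya): min(40, 46, -7) = -7
n3-1 (Alice): max(-12, 17, -17) = 17
n3-2 (Alice): max(26, -11, 22) = 26
n3-3 (Alice): max(-3, 25, 44) = 44
n3 (Priya): min(17, 26, 44) = 17
n0 (Alice): max(-28, -7, 17) = 17

17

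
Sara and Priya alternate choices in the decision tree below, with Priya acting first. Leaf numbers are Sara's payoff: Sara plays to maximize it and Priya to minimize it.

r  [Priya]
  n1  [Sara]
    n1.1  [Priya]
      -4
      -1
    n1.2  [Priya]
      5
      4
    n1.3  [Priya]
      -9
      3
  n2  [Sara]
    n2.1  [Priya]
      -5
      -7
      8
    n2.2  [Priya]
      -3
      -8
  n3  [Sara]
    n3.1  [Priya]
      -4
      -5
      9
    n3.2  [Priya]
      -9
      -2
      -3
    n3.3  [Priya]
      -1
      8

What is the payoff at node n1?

4

n1.1 (Priya): min(-4, -1) = -4
n1.2 (Priya): min(5, 4) = 4
n1.3 (Priya): min(-9, 3) = -9
n1 (Sara): max(-4, 4, -9) = 4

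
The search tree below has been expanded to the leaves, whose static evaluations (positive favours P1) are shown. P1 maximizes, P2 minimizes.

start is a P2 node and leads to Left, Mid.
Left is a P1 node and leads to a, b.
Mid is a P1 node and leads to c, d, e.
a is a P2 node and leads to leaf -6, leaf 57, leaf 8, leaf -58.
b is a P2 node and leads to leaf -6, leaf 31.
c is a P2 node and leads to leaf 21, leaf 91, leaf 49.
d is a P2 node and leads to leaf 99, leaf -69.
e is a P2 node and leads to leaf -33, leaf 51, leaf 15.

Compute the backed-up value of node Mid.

c (P2): min(21, 91, 49) = 21
d (P2): min(99, -69) = -69
e (P2): min(-33, 51, 15) = -33
Mid (P1): max(21, -69, -33) = 21

21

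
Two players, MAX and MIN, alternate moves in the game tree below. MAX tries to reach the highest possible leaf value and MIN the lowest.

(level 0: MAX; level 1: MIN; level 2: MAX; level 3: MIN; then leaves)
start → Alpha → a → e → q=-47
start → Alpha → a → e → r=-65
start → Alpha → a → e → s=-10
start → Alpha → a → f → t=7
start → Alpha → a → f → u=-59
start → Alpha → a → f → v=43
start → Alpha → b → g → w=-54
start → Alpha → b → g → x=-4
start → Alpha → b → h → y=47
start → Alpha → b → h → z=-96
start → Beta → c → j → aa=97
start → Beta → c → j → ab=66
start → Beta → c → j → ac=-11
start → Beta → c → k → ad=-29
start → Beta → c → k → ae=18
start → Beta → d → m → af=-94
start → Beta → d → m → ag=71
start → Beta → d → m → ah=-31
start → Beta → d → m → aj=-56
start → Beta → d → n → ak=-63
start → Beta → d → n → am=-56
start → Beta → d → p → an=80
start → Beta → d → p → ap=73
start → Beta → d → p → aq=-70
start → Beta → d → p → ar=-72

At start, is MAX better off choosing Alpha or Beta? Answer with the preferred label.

e (MIN): min(-47, -65, -10) = -65
f (MIN): min(7, -59, 43) = -59
a (MAX): max(-65, -59) = -59
g (MIN): min(-54, -4) = -54
h (MIN): min(47, -96) = -96
b (MAX): max(-54, -96) = -54
Alpha (MIN): min(-59, -54) = -59
j (MIN): min(97, 66, -11) = -11
k (MIN): min(-29, 18) = -29
c (MAX): max(-11, -29) = -11
m (MIN): min(-94, 71, -31, -56) = -94
n (MIN): min(-63, -56) = -63
p (MIN): min(80, 73, -70, -72) = -72
d (MAX): max(-94, -63, -72) = -63
Beta (MIN): min(-11, -63) = -63
MAX prefers the higher value; Alpha=-59, Beta=-63. Alpha is better since -59 > -63.

Alpha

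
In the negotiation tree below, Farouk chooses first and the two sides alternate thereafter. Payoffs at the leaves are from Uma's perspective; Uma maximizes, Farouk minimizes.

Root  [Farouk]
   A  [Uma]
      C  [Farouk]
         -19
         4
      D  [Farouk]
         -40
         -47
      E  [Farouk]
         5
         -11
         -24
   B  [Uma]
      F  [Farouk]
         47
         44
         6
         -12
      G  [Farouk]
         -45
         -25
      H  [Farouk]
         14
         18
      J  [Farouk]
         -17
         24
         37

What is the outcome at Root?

-19

C (Farouk): min(-19, 4) = -19
D (Farouk): min(-40, -47) = -47
E (Farouk): min(5, -11, -24) = -24
A (Uma): max(-19, -47, -24) = -19
F (Farouk): min(47, 44, 6, -12) = -12
G (Farouk): min(-45, -25) = -45
H (Farouk): min(14, 18) = 14
J (Farouk): min(-17, 24, 37) = -17
B (Uma): max(-12, -45, 14, -17) = 14
Root (Farouk): min(-19, 14) = -19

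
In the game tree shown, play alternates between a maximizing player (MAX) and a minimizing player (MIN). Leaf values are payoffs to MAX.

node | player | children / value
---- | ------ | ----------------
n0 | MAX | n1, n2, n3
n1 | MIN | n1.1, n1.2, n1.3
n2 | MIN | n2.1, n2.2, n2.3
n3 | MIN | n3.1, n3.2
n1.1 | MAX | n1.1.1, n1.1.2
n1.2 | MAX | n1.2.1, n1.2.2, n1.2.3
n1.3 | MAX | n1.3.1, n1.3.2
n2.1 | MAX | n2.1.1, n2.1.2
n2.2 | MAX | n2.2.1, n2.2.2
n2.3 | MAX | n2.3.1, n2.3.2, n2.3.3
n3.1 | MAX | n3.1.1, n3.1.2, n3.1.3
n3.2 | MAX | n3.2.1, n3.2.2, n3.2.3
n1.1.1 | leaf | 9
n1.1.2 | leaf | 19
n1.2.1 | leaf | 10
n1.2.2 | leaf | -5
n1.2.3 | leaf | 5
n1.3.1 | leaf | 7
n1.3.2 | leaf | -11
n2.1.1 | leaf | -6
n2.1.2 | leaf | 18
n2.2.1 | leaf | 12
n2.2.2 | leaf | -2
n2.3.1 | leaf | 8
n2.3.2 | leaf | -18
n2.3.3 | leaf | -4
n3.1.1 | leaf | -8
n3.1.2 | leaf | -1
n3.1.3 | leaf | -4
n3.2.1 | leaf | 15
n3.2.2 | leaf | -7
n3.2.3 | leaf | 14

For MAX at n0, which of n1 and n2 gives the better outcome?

n1.1 (MAX): max(9, 19) = 19
n1.2 (MAX): max(10, -5, 5) = 10
n1.3 (MAX): max(7, -11) = 7
n1 (MIN): min(19, 10, 7) = 7
n2.1 (MAX): max(-6, 18) = 18
n2.2 (MAX): max(12, -2) = 12
n2.3 (MAX): max(8, -18, -4) = 8
n2 (MIN): min(18, 12, 8) = 8
MAX prefers the higher value; n1=7, n2=8. n2 is better since 8 > 7.

n2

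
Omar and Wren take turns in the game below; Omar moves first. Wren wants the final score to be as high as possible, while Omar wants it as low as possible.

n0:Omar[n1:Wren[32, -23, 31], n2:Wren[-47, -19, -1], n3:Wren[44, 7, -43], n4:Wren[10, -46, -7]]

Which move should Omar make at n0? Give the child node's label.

n1 (Wren): max(32, -23, 31) = 32
n2 (Wren): max(-47, -19, -1) = -1
n3 (Wren): max(44, 7, -43) = 44
n4 (Wren): max(10, -46, -7) = 10
n0 (Omar): min(32, -1, 44, 10) = -1
Omar at n0 wants the lowest of {n1=32, n2=-1, n3=44, n4=10}, so chooses n2.

n2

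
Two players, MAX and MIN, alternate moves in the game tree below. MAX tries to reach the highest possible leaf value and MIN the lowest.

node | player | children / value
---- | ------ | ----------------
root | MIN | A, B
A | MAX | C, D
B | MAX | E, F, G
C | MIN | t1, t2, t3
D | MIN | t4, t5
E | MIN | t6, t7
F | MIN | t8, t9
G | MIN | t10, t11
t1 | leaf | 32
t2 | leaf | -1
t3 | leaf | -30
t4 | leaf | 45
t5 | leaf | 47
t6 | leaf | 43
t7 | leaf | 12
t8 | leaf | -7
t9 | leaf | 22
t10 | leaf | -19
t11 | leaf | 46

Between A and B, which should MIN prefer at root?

B

C (MIN): min(32, -1, -30) = -30
D (MIN): min(45, 47) = 45
A (MAX): max(-30, 45) = 45
E (MIN): min(43, 12) = 12
F (MIN): min(-7, 22) = -7
G (MIN): min(-19, 46) = -19
B (MAX): max(12, -7, -19) = 12
MIN prefers the lower value; A=45, B=12. B is better since 12 < 45.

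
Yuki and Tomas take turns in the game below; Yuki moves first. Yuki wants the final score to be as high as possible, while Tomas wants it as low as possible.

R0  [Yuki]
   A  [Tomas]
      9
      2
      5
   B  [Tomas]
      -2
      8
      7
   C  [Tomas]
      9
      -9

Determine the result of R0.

A (Tomas): min(9, 2, 5) = 2
B (Tomas): min(-2, 8, 7) = -2
C (Tomas): min(9, -9) = -9
R0 (Yuki): max(2, -2, -9) = 2

2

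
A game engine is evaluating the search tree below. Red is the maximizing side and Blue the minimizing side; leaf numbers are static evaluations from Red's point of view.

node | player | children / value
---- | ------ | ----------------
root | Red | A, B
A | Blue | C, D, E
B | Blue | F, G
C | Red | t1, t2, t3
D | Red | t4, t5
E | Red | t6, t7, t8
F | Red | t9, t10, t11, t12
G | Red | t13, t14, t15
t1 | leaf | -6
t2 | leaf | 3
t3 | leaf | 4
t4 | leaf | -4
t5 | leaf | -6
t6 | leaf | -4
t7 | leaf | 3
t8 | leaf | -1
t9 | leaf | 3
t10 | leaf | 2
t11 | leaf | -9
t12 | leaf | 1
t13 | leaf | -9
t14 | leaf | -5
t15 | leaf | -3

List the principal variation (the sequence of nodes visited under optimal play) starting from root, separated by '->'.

C (Red): max(-6, 3, 4) = 4
D (Red): max(-4, -6) = -4
E (Red): max(-4, 3, -1) = 3
A (Blue): min(4, -4, 3) = -4
F (Red): max(3, 2, -9, 1) = 3
G (Red): max(-9, -5, -3) = -3
B (Blue): min(3, -3) = -3
root (Red): max(-4, -3) = -3
At root, Red picks B (highest: -3).
At B, Blue picks G (lowest: -3).
At G, Red picks t15 (highest: -3).
Terminal value -3.

root -> B -> G -> t15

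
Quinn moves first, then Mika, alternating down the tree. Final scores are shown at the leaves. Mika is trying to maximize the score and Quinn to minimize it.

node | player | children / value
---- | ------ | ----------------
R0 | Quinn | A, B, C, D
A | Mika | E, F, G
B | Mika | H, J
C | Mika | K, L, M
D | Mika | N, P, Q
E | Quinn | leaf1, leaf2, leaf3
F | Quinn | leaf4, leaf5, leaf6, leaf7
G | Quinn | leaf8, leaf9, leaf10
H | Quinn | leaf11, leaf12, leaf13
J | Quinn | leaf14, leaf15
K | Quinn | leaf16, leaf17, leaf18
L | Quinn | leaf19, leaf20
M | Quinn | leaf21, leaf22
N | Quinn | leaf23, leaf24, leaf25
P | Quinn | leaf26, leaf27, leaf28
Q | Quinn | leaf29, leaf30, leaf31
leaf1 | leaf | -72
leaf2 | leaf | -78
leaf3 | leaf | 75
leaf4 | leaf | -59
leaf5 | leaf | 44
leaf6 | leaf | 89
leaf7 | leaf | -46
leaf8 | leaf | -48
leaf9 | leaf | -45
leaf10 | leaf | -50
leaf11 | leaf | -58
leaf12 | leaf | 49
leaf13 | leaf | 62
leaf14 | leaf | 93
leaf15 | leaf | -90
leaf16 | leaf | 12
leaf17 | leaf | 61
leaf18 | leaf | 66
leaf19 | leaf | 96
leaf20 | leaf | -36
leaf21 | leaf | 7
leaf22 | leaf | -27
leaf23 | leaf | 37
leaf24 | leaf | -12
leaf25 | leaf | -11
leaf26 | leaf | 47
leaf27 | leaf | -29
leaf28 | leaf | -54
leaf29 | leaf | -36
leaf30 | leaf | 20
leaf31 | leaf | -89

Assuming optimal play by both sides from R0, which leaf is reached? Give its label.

leaf11

E (Quinn): min(-72, -78, 75) = -78
F (Quinn): min(-59, 44, 89, -46) = -59
G (Quinn): min(-48, -45, -50) = -50
A (Mika): max(-78, -59, -50) = -50
H (Quinn): min(-58, 49, 62) = -58
J (Quinn): min(93, -90) = -90
B (Mika): max(-58, -90) = -58
K (Quinn): min(12, 61, 66) = 12
L (Quinn): min(96, -36) = -36
M (Quinn): min(7, -27) = -27
C (Mika): max(12, -36, -27) = 12
N (Quinn): min(37, -12, -11) = -12
P (Quinn): min(47, -29, -54) = -54
Q (Quinn): min(-36, 20, -89) = -89
D (Mika): max(-12, -54, -89) = -12
R0 (Quinn): min(-50, -58, 12, -12) = -58
At R0, Quinn picks B (lowest: -58).
At B, Mika picks H (highest: -58).
At H, Quinn picks leaf11 (lowest: -58).
Terminal value -58.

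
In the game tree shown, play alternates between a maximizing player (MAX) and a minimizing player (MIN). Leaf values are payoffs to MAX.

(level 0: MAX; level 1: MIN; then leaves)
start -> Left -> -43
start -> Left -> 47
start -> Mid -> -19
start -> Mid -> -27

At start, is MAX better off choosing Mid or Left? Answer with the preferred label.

Mid

Mid (MIN): min(-19, -27) = -27
Left (MIN): min(-43, 47) = -43
MAX prefers the higher value; Mid=-27, Left=-43. Mid is better since -27 > -43.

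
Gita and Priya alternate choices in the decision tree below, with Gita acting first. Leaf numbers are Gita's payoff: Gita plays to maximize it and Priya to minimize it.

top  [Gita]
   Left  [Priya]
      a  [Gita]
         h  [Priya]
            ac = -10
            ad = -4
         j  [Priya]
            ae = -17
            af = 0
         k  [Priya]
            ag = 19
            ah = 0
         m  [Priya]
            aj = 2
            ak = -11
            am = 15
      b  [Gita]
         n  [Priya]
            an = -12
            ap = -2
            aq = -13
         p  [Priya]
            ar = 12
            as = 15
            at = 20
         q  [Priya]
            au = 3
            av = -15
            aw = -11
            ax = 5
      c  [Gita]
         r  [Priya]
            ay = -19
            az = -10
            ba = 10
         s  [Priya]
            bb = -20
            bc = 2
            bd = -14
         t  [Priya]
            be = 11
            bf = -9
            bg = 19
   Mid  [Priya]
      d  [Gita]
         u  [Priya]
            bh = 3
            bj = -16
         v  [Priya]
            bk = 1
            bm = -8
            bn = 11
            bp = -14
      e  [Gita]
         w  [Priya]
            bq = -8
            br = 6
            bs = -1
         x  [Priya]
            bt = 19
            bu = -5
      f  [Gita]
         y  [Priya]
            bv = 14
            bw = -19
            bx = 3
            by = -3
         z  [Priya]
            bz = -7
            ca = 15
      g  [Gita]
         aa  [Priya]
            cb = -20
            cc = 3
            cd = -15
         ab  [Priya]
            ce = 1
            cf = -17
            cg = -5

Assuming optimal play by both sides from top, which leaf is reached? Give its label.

bf

h (Priya): min(-10, -4) = -10
j (Priya): min(-17, 0) = -17
k (Priya): min(19, 0) = 0
m (Priya): min(2, -11, 15) = -11
a (Gita): max(-10, -17, 0, -11) = 0
n (Priya): min(-12, -2, -13) = -13
p (Priya): min(12, 15, 20) = 12
q (Priya): min(3, -15, -11, 5) = -15
b (Gita): max(-13, 12, -15) = 12
r (Priya): min(-19, -10, 10) = -19
s (Priya): min(-20, 2, -14) = -20
t (Priya): min(11, -9, 19) = -9
c (Gita): max(-19, -20, -9) = -9
Left (Priya): min(0, 12, -9) = -9
u (Priya): min(3, -16) = -16
v (Priya): min(1, -8, 11, -14) = -14
d (Gita): max(-16, -14) = -14
w (Priya): min(-8, 6, -1) = -8
x (Priya): min(19, -5) = -5
e (Gita): max(-8, -5) = -5
y (Priya): min(14, -19, 3, -3) = -19
z (Priya): min(-7, 15) = -7
f (Gita): max(-19, -7) = -7
aa (Priya): min(-20, 3, -15) = -20
ab (Priya): min(1, -17, -5) = -17
g (Gita): max(-20, -17) = -17
Mid (Priya): min(-14, -5, -7, -17) = -17
top (Gita): max(-9, -17) = -9
At top, Gita picks Left (highest: -9).
At Left, Priya picks c (lowest: -9).
At c, Gita picks t (highest: -9).
At t, Priya picks bf (lowest: -9).
Terminal value -9.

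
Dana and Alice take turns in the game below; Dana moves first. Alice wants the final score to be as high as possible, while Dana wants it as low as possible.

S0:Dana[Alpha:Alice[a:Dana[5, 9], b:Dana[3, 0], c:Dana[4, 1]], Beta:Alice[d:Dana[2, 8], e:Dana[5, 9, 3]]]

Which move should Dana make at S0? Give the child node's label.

a (Dana): min(5, 9) = 5
b (Dana): min(3, 0) = 0
c (Dana): min(4, 1) = 1
Alpha (Alice): max(5, 0, 1) = 5
d (Dana): min(2, 8) = 2
e (Dana): min(5, 9, 3) = 3
Beta (Alice): max(2, 3) = 3
S0 (Dana): min(5, 3) = 3
Dana at S0 wants the lowest of {Alpha=5, Beta=3}, so chooses Beta.

Beta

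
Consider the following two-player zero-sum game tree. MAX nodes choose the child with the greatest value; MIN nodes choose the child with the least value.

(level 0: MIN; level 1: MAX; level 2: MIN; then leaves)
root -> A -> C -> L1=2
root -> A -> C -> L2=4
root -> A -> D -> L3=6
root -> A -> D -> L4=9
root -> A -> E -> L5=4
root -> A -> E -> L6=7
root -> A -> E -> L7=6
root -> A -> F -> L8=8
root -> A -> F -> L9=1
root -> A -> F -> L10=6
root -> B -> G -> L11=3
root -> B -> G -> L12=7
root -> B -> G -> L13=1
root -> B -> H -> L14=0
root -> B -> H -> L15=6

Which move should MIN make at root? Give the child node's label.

C (MIN): min(2, 4) = 2
D (MIN): min(6, 9) = 6
E (MIN): min(4, 7, 6) = 4
F (MIN): min(8, 1, 6) = 1
A (MAX): max(2, 6, 4, 1) = 6
G (MIN): min(3, 7, 1) = 1
H (MIN): min(0, 6) = 0
B (MAX): max(1, 0) = 1
root (MIN): min(6, 1) = 1
MIN at root wants the lowest of {A=6, B=1}, so chooses B.

B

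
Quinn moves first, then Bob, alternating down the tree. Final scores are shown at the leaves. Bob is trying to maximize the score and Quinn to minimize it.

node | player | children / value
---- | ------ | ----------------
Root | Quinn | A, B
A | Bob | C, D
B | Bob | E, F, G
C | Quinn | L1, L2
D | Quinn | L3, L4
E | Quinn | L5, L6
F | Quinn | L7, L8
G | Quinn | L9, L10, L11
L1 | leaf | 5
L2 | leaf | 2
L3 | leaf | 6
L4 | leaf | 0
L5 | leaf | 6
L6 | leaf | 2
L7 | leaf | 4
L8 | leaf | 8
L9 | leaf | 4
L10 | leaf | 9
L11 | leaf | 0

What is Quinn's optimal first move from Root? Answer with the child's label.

C (Quinn): min(5, 2) = 2
D (Quinn): min(6, 0) = 0
A (Bob): max(2, 0) = 2
E (Quinn): min(6, 2) = 2
F (Quinn): min(4, 8) = 4
G (Quinn): min(4, 9, 0) = 0
B (Bob): max(2, 4, 0) = 4
Root (Quinn): min(2, 4) = 2
Quinn at Root wants the lowest of {A=2, B=4}, so chooses A.

A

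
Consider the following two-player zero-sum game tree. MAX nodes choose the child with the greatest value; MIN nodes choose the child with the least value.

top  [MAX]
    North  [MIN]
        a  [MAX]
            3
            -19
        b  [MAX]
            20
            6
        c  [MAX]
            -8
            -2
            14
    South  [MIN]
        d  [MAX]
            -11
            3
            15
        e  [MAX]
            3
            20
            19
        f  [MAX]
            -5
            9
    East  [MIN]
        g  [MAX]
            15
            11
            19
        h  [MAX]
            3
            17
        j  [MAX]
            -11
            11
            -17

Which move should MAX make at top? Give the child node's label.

a (MAX): max(3, -19) = 3
b (MAX): max(20, 6) = 20
c (MAX): max(-8, -2, 14) = 14
North (MIN): min(3, 20, 14) = 3
d (MAX): max(-11, 3, 15) = 15
e (MAX): max(3, 20, 19) = 20
f (MAX): max(-5, 9) = 9
South (MIN): min(15, 20, 9) = 9
g (MAX): max(15, 11, 19) = 19
h (MAX): max(3, 17) = 17
j (MAX): max(-11, 11, -17) = 11
East (MIN): min(19, 17, 11) = 11
top (MAX): max(3, 9, 11) = 11
MAX at top wants the highest of {North=3, South=9, East=11}, so chooses East.

East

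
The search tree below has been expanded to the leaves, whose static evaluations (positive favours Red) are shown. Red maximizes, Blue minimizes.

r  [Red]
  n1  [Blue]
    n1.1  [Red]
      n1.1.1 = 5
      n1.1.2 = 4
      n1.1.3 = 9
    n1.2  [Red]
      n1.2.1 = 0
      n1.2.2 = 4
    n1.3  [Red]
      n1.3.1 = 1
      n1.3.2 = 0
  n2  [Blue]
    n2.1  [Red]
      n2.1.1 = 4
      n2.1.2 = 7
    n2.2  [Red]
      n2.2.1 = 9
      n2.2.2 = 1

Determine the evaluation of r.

7

n1.1 (Red): max(5, 4, 9) = 9
n1.2 (Red): max(0, 4) = 4
n1.3 (Red): max(1, 0) = 1
n1 (Blue): min(9, 4, 1) = 1
n2.1 (Red): max(4, 7) = 7
n2.2 (Red): max(9, 1) = 9
n2 (Blue): min(7, 9) = 7
r (Red): max(1, 7) = 7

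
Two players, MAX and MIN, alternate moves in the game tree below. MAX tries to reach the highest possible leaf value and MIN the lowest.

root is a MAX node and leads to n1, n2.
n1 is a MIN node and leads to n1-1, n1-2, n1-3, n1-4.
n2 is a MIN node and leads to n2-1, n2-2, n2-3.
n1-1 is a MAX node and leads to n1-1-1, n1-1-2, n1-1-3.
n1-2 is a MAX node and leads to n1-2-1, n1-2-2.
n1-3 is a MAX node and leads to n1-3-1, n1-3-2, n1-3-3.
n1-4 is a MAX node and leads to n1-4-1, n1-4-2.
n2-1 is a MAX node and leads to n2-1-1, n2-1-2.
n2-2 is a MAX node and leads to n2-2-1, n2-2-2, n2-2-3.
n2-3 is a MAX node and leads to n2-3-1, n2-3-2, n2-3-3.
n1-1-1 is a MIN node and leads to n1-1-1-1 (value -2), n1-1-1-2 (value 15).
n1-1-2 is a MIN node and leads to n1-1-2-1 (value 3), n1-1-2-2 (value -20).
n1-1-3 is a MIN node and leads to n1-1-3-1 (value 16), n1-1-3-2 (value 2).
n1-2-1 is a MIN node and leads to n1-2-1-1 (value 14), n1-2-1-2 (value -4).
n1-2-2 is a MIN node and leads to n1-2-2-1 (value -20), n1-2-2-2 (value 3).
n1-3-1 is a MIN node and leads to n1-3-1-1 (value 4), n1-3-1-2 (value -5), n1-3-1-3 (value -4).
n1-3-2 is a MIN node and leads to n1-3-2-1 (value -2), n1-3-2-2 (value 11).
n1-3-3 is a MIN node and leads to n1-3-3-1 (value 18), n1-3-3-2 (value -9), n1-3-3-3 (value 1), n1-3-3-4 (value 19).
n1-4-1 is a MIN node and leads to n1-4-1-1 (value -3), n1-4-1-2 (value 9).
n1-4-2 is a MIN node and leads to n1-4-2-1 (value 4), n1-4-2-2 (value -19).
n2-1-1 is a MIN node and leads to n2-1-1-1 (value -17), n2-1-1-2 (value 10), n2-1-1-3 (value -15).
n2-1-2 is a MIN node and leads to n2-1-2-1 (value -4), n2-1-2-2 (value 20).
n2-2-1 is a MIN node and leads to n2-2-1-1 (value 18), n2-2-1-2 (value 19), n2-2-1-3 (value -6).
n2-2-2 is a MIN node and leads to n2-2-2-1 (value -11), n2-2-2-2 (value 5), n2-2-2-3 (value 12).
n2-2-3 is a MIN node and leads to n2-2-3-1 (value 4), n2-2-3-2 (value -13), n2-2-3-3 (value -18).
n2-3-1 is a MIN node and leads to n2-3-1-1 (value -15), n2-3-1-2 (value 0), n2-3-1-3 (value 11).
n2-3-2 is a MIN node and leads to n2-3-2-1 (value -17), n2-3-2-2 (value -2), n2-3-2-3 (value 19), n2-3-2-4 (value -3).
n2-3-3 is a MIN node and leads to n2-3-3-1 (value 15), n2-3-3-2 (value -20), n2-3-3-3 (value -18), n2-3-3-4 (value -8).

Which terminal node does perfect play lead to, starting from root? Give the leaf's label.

n1-2-1-2

n1-1-1 (MIN): min(-2, 15) = -2
n1-1-2 (MIN): min(3, -20) = -20
n1-1-3 (MIN): min(16, 2) = 2
n1-1 (MAX): max(-2, -20, 2) = 2
n1-2-1 (MIN): min(14, -4) = -4
n1-2-2 (MIN): min(-20, 3) = -20
n1-2 (MAX): max(-4, -20) = -4
n1-3-1 (MIN): min(4, -5, -4) = -5
n1-3-2 (MIN): min(-2, 11) = -2
n1-3-3 (MIN): min(18, -9, 1, 19) = -9
n1-3 (MAX): max(-5, -2, -9) = -2
n1-4-1 (MIN): min(-3, 9) = -3
n1-4-2 (MIN): min(4, -19) = -19
n1-4 (MAX): max(-3, -19) = -3
n1 (MIN): min(2, -4, -2, -3) = -4
n2-1-1 (MIN): min(-17, 10, -15) = -17
n2-1-2 (MIN): min(-4, 20) = -4
n2-1 (MAX): max(-17, -4) = -4
n2-2-1 (MIN): min(18, 19, -6) = -6
n2-2-2 (MIN): min(-11, 5, 12) = -11
n2-2-3 (MIN): min(4, -13, -18) = -18
n2-2 (MAX): max(-6, -11, -18) = -6
n2-3-1 (MIN): min(-15, 0, 11) = -15
n2-3-2 (MIN): min(-17, -2, 19, -3) = -17
n2-3-3 (MIN): min(15, -20, -18, -8) = -20
n2-3 (MAX): max(-15, -17, -20) = -15
n2 (MIN): min(-4, -6, -15) = -15
root (MAX): max(-4, -15) = -4
At root, MAX picks n1 (highest: -4).
At n1, MIN picks n1-2 (lowest: -4).
At n1-2, MAX picks n1-2-1 (highest: -4).
At n1-2-1, MIN picks n1-2-1-2 (lowest: -4).
Terminal value -4.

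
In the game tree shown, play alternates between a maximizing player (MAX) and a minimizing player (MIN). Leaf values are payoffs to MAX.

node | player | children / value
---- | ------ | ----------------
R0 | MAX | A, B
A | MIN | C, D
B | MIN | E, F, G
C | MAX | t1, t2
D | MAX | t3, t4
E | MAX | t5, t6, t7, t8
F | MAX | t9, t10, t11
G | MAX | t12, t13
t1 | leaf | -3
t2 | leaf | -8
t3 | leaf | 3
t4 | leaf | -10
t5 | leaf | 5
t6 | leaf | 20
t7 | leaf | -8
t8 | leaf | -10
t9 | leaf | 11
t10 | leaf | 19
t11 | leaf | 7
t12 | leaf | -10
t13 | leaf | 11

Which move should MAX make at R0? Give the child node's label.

B

C (MAX): max(-3, -8) = -3
D (MAX): max(3, -10) = 3
A (MIN): min(-3, 3) = -3
E (MAX): max(5, 20, -8, -10) = 20
F (MAX): max(11, 19, 7) = 19
G (MAX): max(-10, 11) = 11
B (MIN): min(20, 19, 11) = 11
R0 (MAX): max(-3, 11) = 11
MAX at R0 wants the highest of {A=-3, B=11}, so chooses B.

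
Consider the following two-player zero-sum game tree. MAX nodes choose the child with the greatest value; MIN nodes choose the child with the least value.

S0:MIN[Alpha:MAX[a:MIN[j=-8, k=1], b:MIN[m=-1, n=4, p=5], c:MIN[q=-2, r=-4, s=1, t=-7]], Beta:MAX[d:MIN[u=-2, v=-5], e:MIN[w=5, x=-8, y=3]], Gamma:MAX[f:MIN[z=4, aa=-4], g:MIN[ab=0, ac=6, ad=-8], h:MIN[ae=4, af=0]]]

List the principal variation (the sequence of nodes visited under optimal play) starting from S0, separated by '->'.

a (MIN): min(-8, 1) = -8
b (MIN): min(-1, 4, 5) = -1
c (MIN): min(-2, -4, 1, -7) = -7
Alpha (MAX): max(-8, -1, -7) = -1
d (MIN): min(-2, -5) = -5
e (MIN): min(5, -8, 3) = -8
Beta (MAX): max(-5, -8) = -5
f (MIN): min(4, -4) = -4
g (MIN): min(0, 6, -8) = -8
h (MIN): min(4, 0) = 0
Gamma (MAX): max(-4, -8, 0) = 0
S0 (MIN): min(-1, -5, 0) = -5
At S0, MIN picks Beta (lowest: -5).
At Beta, MAX picks d (highest: -5).
At d, MIN picks v (lowest: -5).
Terminal value -5.

S0 -> Beta -> d -> v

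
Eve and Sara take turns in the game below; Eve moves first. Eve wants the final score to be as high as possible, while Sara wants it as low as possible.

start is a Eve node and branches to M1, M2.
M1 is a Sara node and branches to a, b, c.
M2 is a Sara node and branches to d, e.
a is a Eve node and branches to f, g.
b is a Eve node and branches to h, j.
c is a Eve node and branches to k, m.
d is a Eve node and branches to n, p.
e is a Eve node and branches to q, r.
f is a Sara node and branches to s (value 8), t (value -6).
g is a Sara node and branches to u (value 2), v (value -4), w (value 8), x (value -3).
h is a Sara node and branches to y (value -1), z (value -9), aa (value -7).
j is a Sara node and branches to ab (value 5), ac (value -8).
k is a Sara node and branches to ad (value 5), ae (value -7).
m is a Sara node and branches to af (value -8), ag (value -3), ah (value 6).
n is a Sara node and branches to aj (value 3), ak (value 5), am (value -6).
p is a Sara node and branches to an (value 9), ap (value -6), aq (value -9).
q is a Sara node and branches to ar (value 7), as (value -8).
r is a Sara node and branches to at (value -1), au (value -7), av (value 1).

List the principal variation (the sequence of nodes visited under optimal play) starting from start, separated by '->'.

f (Sara): min(8, -6) = -6
g (Sara): min(2, -4, 8, -3) = -4
a (Eve): max(-6, -4) = -4
h (Sara): min(-1, -9, -7) = -9
j (Sara): min(5, -8) = -8
b (Eve): max(-9, -8) = -8
k (Sara): min(5, -7) = -7
m (Sara): min(-8, -3, 6) = -8
c (Eve): max(-7, -8) = -7
M1 (Sara): min(-4, -8, -7) = -8
n (Sara): min(3, 5, -6) = -6
p (Sara): min(9, -6, -9) = -9
d (Eve): max(-6, -9) = -6
q (Sara): min(7, -8) = -8
r (Sara): min(-1, -7, 1) = -7
e (Eve): max(-8, -7) = -7
M2 (Sara): min(-6, -7) = -7
start (Eve): max(-8, -7) = -7
At start, Eve picks M2 (highest: -7).
At M2, Sara picks e (lowest: -7).
At e, Eve picks r (highest: -7).
At r, Sara picks au (lowest: -7).
Terminal value -7.

start -> M2 -> e -> r -> au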